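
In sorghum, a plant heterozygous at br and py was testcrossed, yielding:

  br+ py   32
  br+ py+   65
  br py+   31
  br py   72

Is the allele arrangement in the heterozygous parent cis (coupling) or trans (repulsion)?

cis

The two most frequent classes are br+ py+ (65) and br py (72); these are the parental (non-recombinant) types.
So the F1 carried br+ py+ on one chromosome and br py on the other — the recessive alleles are on the same chromosome (cis / coupling).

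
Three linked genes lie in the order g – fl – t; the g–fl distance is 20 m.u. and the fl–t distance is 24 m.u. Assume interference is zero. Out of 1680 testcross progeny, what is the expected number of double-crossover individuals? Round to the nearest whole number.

81

Map distances give recombination frequencies of 0.200 and 0.240 for the two intervals.
With no interference, expected double-crossover frequency = 0.200 × 0.240 = 0.04800.
Expected number = 0.04800 × 1680 = 80.64 ≈ 81.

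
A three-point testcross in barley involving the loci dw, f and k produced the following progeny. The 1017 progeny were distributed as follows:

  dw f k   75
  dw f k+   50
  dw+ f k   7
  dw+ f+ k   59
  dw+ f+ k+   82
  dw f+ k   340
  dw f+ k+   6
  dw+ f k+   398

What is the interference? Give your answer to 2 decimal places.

0.36

The two most frequent reciprocal classes, dw f+ k and dw+ f k+, are the parental types, so the F1 was dw f+ k / dw+ f k+.
The two rarest classes, dw f+ k+ and dw+ f k, are the double crossovers. Comparing them with the parentals, only the k allele has switched, so k is the middle locus and the order is dw – k – f.
dw–k: (109 + 13)/1017 = 0.1200; k–f: (157 + 13)/1017 = 0.1672.
Expected DCO frequency = 0.1200 × 0.1672 ≈ 0.02006; observed = 13/1017 ≈ 0.01278.
Coefficient of coincidence = 0.01278/0.02006 ≈ 0.64; interference = 1 − 0.64 = 0.36.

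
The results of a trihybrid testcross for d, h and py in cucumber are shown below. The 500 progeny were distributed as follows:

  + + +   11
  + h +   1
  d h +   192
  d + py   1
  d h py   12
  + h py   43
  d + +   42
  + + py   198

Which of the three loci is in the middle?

The two most frequent reciprocal classes, + + py and d h +, are the parental types, so the F1 was + + py / d h +.
The two rarest classes, d + py and + h +, are the double crossovers. Comparing them with the parentals, only the d allele has switched, so d is the middle locus and the order is h – d – py.

d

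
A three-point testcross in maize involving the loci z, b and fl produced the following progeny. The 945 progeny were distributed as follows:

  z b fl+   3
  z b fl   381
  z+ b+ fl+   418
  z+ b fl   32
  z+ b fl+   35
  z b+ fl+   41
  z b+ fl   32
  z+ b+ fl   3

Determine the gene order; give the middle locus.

fl

The two most frequent reciprocal classes, z+ b+ fl+ and z b fl, are the parental types, so the F1 was z+ b+ fl+ / z b fl.
The two rarest classes, z+ b+ fl and z b fl+, are the double crossovers. Comparing them with the parentals, only the fl allele has switched, so fl is the middle locus and the order is z – fl – b.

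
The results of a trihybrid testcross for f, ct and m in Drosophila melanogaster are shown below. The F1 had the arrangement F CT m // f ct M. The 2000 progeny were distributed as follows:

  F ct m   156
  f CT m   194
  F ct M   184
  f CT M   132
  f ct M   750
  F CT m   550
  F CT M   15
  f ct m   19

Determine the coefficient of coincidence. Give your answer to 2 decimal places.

The two rarest classes, F CT M and f ct m, are the double crossovers. Comparing them with the parentals, only the m allele has switched, so m is the middle locus and the order is ct – m – f.
ct–m: (288 + 34)/2000 = 0.1610; m–f: (378 + 34)/2000 = 0.2060.
Expected DCO frequency = 0.1610 × 0.2060 ≈ 0.03317; observed = 34/2000 ≈ 0.01700.
Coefficient of coincidence = 0.01700/0.03317 ≈ 0.51.

0.51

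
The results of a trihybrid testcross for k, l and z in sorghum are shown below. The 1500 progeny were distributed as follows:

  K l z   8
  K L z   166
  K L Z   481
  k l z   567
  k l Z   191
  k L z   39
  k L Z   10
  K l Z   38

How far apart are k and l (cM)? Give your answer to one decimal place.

The two most frequent reciprocal classes, K L Z and k l z, are the parental types, so the F1 was K L Z / k l z.
The two rarest classes, k L Z and K l z, are the double crossovers. Comparing them with the parentals, only the k allele has switched, so k is the middle locus and the order is z – k – l.
Crossovers in the k–l interval produce the single-crossover classes K l Z and k L z (38 + 39 = 77) plus the double crossovers (18).
RF(k–l) = (77 + 18) / 1500 = 95/1500 = 0.0633 → 6.3 cM.

6.3 cM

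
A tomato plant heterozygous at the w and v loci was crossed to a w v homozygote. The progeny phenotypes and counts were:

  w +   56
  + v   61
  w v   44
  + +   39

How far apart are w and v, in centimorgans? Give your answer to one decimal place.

The two most frequent classes, + v (61) and w + (56), are the parental types, so the F1 was + v / w +.
The recombinant classes are + + and w v: 39 + 44 = 83.
Recombination frequency = 83/200 = 0.4150 ≈ 41.5%, i.e. 41.5 centimorgans.

41.5 centimorgans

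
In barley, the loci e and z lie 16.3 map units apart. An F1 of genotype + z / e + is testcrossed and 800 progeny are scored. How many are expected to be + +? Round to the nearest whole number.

65

A map distance of 16.3 map units corresponds to a recombination frequency of 0.163.
The F1 is + z / e +, so + + is a recombinant gamete class with expected frequency r/2 = 0.163/2 = 0.0815.
Expected number = 0.0815 × 800 = 65.20 ≈ 65.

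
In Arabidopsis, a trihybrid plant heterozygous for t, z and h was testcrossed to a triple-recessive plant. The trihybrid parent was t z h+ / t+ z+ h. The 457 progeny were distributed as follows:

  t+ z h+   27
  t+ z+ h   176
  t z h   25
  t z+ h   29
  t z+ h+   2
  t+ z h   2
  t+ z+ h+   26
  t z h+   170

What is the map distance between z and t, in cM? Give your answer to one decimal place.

13.1 cM

The two rarest classes, t z+ h+ and t+ z h, are the double crossovers. Comparing them with the parentals, only the z allele has switched, so z is the middle locus and the order is h – z – t.
Crossovers in the z–t interval produce the single-crossover classes t+ z h+ and t z+ h (27 + 29 = 56) plus the double crossovers (4).
RF(z–t) = (56 + 4) / 457 = 60/457 = 0.1313 → 13.1 cM.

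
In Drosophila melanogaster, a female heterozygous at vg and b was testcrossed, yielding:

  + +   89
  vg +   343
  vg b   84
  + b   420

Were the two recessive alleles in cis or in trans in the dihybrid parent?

trans

The two most frequent classes are + b (420) and vg + (343); these are the parental (non-recombinant) types.
So the F1 carried + b on one chromosome and vg + on the other — the recessive alleles are on opposite chromosomes (trans / repulsion).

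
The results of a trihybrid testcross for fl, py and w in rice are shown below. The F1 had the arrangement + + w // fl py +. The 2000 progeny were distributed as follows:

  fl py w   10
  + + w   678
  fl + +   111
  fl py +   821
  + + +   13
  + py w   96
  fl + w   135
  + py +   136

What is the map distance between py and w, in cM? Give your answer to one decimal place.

11.5 cM

The two rarest classes, + + + and fl py w, are the double crossovers. Comparing them with the parentals, only the w allele has switched, so w is the middle locus and the order is fl – w – py.
Crossovers in the w–py interval produce the single-crossover classes + py w and fl + + (96 + 111 = 207) plus the double crossovers (23).
RF(w–py) = (207 + 23) / 2000 = 230/2000 = 0.1150 → 11.5 cM.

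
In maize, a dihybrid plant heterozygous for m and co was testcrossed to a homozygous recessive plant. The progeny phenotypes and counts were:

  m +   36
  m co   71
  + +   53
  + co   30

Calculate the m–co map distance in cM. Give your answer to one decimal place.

The two most frequent classes, + + (53) and m co (71), are the parental types, so the F1 was + + / m co.
The recombinant classes are + co and m +: 30 + 36 = 66.
Recombination frequency = 66/190 = 0.3474 ≈ 34.7%, i.e. 34.7 cM.

34.7 cM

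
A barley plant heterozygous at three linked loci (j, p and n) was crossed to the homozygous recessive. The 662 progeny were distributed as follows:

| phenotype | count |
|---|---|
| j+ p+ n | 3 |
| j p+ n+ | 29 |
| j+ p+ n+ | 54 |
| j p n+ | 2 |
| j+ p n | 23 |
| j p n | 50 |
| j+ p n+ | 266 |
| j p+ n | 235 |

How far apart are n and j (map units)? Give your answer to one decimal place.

8.6 map units

The two most frequent reciprocal classes, j p+ n and j+ p n+, are the parental types, so the F1 was j p+ n / j+ p n+.
The two rarest classes, j+ p+ n and j p n+, are the double crossovers. Comparing them with the parentals, only the j allele has switched, so j is the middle locus and the order is n – j – p.
Crossovers in the n–j interval produce the single-crossover classes j p+ n+ and j+ p n (29 + 23 = 52) plus the double crossovers (5).
RF(n–j) = (52 + 5) / 662 = 57/662 = 0.0861 → 8.6 map units.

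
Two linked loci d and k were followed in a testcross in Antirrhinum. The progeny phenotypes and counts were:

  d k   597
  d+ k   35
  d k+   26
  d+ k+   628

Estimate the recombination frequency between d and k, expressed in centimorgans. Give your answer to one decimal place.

4.7 centimorgans

The two most frequent classes, d+ k+ (628) and d k (597), are the parental types, so the F1 was d+ k+ / d k.
The recombinant classes are d+ k and d k+: 35 + 26 = 61.
Recombination frequency = 61/1286 = 0.0474 ≈ 4.7%, i.e. 4.7 centimorgans.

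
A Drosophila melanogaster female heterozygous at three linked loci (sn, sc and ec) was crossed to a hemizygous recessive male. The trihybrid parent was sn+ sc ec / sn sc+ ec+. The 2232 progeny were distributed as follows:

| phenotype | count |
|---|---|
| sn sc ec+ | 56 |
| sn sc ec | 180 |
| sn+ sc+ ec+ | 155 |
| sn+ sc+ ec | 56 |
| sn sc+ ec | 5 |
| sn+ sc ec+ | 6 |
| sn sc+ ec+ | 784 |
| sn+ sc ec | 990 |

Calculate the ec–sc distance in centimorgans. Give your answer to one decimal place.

The two rarest classes, sn+ sc ec+ and sn sc+ ec, are the double crossovers. Comparing them with the parentals, only the ec allele has switched, so ec is the middle locus and the order is sc – ec – sn.
Crossovers in the sc–ec interval produce the single-crossover classes sn+ sc+ ec and sn sc ec+ (56 + 56 = 112) plus the double crossovers (11).
RF(sc–ec) = (112 + 11) / 2232 = 123/2232 = 0.0551 → 5.5 centimorgans.

5.5 centimorgans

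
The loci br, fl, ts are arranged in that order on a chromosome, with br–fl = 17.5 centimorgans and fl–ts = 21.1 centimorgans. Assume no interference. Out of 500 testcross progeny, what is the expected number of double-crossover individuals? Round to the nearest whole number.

Map distances give recombination frequencies of 0.175 and 0.211 for the two intervals.
With no interference, expected double-crossover frequency = 0.175 × 0.211 = 0.03692.
Expected number = 0.03692 × 500 = 18.46 ≈ 18.

18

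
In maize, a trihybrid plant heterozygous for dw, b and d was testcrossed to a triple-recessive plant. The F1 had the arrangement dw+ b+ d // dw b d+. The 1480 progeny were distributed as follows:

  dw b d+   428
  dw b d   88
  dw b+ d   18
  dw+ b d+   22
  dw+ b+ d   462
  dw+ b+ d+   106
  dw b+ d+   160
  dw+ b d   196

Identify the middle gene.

The two rarest classes, dw b+ d and dw+ b d+, are the double crossovers. Comparing them with the parentals, only the dw allele has switched, so dw is the middle locus and the order is d – dw – b.

dw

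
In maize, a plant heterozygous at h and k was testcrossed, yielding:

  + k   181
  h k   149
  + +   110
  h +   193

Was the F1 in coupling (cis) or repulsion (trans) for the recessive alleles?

The two most frequent classes are + k (181) and h + (193); these are the parental (non-recombinant) types.
So the F1 carried + k on one chromosome and h + on the other — the recessive alleles are on opposite chromosomes (trans / repulsion).

trans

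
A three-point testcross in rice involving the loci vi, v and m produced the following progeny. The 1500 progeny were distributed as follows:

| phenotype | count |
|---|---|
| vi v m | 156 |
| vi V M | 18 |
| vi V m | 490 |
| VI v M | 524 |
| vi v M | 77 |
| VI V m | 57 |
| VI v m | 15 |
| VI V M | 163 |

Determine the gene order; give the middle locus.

The two most frequent reciprocal classes, VI v M and vi V m, are the parental types, so the F1 was VI v M / vi V m.
The two rarest classes, VI v m and vi V M, are the double crossovers. Comparing them with the parentals, only the m allele has switched, so m is the middle locus and the order is vi – m – v.

m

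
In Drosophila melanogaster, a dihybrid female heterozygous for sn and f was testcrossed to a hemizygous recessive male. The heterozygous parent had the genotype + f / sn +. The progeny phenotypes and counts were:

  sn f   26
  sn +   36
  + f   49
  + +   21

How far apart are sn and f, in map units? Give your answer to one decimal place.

35.6 map units

The recombinant classes are + + and sn f: 21 + 26 = 47.
Recombination frequency = 47/132 = 0.3561 ≈ 35.6%, i.e. 35.6 map units.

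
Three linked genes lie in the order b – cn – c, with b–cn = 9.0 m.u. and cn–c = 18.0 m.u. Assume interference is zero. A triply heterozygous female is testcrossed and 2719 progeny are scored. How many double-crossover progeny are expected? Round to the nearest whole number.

Map distances give recombination frequencies of 0.090 and 0.180 for the two intervals.
With no interference, expected double-crossover frequency = 0.090 × 0.180 = 0.01620.
Expected number = 0.01620 × 2719 = 44.05 ≈ 44.

44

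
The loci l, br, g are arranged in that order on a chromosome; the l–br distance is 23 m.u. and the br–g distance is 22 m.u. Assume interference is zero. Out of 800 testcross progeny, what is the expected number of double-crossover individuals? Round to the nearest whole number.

Map distances give recombination frequencies of 0.230 and 0.220 for the two intervals.
With no interference, expected double-crossover frequency = 0.230 × 0.220 = 0.05060.
Expected number = 0.05060 × 800 = 40.48 ≈ 40.

40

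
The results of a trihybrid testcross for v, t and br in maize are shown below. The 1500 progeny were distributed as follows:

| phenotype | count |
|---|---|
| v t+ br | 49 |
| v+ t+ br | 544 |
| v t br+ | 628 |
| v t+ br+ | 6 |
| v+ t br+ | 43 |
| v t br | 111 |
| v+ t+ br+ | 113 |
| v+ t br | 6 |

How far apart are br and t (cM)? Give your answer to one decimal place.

15.7 cM

The two most frequent reciprocal classes, v t br+ and v+ t+ br, are the parental types, so the F1 was v t br+ / v+ t+ br.
The two rarest classes, v t+ br+ and v+ t br, are the double crossovers. Comparing them with the parentals, only the t allele has switched, so t is the middle locus and the order is v – t – br.
Crossovers in the t–br interval produce the single-crossover classes v t br and v+ t+ br+ (111 + 113 = 224) plus the double crossovers (12).
RF(t–br) = (224 + 12) / 1500 = 236/1500 = 0.1573 → 15.7 cM.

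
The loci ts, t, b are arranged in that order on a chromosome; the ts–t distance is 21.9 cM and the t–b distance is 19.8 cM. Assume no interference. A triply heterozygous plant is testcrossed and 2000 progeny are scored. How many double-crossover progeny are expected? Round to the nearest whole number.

87

Map distances give recombination frequencies of 0.219 and 0.198 for the two intervals.
With no interference, expected double-crossover frequency = 0.219 × 0.198 = 0.04336.
Expected number = 0.04336 × 2000 = 86.72 ≈ 87.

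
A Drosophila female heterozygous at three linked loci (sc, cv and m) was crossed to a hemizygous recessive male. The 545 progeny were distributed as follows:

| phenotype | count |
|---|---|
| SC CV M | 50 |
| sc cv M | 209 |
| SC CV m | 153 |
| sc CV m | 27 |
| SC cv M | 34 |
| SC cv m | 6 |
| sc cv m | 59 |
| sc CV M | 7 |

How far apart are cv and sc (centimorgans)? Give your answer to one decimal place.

The two most frequent reciprocal classes, sc cv M and SC CV m, are the parental types, so the F1 was sc cv M / SC CV m.
The two rarest classes, sc CV M and SC cv m, are the double crossovers. Comparing them with the parentals, only the cv allele has switched, so cv is the middle locus and the order is m – cv – sc.
Crossovers in the cv–sc interval produce the single-crossover classes SC cv M and sc CV m (34 + 27 = 61) plus the double crossovers (13).
RF(cv–sc) = (61 + 13) / 545 = 74/545 = 0.1358 → 13.6 centimorgans.

13.6 centimorgans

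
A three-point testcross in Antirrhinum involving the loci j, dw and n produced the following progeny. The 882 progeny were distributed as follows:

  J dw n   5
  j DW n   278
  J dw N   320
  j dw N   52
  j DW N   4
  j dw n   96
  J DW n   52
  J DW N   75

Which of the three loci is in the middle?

n

The two most frequent reciprocal classes, j DW n and J dw N, are the parental types, so the F1 was j DW n / J dw N.
The two rarest classes, j DW N and J dw n, are the double crossovers. Comparing them with the parentals, only the n allele has switched, so n is the middle locus and the order is dw – n – j.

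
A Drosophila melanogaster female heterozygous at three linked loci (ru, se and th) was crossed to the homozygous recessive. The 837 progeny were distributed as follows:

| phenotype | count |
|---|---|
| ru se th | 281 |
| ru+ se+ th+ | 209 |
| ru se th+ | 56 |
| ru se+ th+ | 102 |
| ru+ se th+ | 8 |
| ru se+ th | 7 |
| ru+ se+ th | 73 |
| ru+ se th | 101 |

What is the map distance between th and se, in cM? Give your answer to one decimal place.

17.2 cM

The two most frequent reciprocal classes, ru se th and ru+ se+ th+, are the parental types, so the F1 was ru se th / ru+ se+ th+.
The two rarest classes, ru se+ th and ru+ se th+, are the double crossovers. Comparing them with the parentals, only the se allele has switched, so se is the middle locus and the order is th – se – ru.
Crossovers in the th–se interval produce the single-crossover classes ru se th+ and ru+ se+ th (56 + 73 = 129) plus the double crossovers (15).
RF(th–se) = (129 + 15) / 837 = 144/837 = 0.1720 → 17.2 cM.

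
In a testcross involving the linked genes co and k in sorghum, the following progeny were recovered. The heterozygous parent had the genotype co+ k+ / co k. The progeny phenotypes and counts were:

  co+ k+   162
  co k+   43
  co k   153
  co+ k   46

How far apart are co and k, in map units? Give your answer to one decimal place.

The recombinant classes are co+ k and co k+: 46 + 43 = 89.
Recombination frequency = 89/404 = 0.2203 ≈ 22.0%, i.e. 22.0 map units.

22.0 map units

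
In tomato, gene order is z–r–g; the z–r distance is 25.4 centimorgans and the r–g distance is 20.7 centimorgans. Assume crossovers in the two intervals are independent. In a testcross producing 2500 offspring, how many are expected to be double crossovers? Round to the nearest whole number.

131

Map distances give recombination frequencies of 0.254 and 0.207 for the two intervals.
With no interference, expected double-crossover frequency = 0.254 × 0.207 = 0.05258.
Expected number = 0.05258 × 2500 = 131.44 ≈ 131.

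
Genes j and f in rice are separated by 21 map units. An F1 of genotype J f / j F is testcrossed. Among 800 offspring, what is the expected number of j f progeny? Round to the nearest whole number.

A map distance of 21 map units corresponds to a recombination frequency of 0.210.
The F1 is J f / j F, so j f is a recombinant gamete class with expected frequency r/2 = 0.210/2 = 0.1050.
Expected number = 0.1050 × 800 = 84.00 ≈ 84.

84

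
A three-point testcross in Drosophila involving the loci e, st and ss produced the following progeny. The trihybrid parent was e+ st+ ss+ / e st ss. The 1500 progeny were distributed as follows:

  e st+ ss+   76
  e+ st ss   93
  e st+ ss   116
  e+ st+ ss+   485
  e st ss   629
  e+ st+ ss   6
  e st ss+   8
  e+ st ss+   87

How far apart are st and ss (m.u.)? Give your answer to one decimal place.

14.5 m.u.

The two rarest classes, e+ st+ ss and e st ss+, are the double crossovers. Comparing them with the parentals, only the ss allele has switched, so ss is the middle locus and the order is e – ss – st.
Crossovers in the ss–st interval produce the single-crossover classes e+ st ss+ and e st+ ss (87 + 116 = 203) plus the double crossovers (14).
RF(ss–st) = (203 + 14) / 1500 = 217/1500 = 0.1447 → 14.5 m.u.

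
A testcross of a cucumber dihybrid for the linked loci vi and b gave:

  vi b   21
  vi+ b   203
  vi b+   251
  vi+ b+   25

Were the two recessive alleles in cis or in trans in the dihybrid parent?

The two most frequent classes are vi+ b (203) and vi b+ (251); these are the parental (non-recombinant) types.
So the F1 carried vi+ b on one chromosome and vi b+ on the other — the recessive alleles are on opposite chromosomes (trans / repulsion).

trans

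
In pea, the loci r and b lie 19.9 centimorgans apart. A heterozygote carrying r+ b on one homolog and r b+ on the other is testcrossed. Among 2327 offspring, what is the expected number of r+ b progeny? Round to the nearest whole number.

932

A map distance of 19.9 centimorgans corresponds to a recombination frequency of 0.199.
The F1 is r+ b / r b+, so r+ b is a parental gamete class with expected frequency (1 − r)/2 = 0.801/2 = 0.4005.
Expected number = 0.4005 × 2327 = 931.96 ≈ 932.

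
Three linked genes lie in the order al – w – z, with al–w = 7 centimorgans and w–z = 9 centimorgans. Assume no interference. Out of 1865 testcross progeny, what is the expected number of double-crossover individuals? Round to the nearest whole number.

Map distances give recombination frequencies of 0.070 and 0.090 for the two intervals.
With no interference, expected double-crossover frequency = 0.070 × 0.090 = 0.00630.
Expected number = 0.00630 × 1865 = 11.75 ≈ 12.

12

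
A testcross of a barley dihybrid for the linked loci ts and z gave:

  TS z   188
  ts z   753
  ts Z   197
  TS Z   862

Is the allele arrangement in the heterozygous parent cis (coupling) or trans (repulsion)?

The two most frequent classes are TS Z (862) and ts z (753); these are the parental (non-recombinant) types.
So the F1 carried TS Z on one chromosome and ts z on the other — the recessive alleles are on the same chromosome (cis / coupling).

cis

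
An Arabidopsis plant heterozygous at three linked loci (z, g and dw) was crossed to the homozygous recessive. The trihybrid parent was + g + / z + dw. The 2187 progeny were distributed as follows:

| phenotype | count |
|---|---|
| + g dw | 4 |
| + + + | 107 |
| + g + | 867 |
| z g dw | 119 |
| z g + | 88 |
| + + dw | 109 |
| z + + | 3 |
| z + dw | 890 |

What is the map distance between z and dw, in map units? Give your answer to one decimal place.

The two rarest classes, + g dw and z + +, are the double crossovers. Comparing them with the parentals, only the dw allele has switched, so dw is the middle locus and the order is z – dw – g.
Crossovers in the z–dw interval produce the single-crossover classes z g + and + + dw (88 + 109 = 197) plus the double crossovers (7).
RF(z–dw) = (197 + 7) / 2187 = 204/2187 = 0.0933 → 9.3 map units.

9.3 map units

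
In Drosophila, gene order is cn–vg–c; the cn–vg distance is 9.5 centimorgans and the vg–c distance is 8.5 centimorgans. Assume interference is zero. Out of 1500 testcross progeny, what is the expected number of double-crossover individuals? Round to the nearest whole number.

12

Map distances give recombination frequencies of 0.095 and 0.085 for the two intervals.
With no interference, expected double-crossover frequency = 0.095 × 0.085 = 0.00808.
Expected number = 0.00808 × 1500 = 12.11 ≈ 12.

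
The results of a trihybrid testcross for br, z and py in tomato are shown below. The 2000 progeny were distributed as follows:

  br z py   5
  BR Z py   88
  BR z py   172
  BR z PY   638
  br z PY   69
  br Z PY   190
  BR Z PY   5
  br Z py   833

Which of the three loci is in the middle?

The two most frequent reciprocal classes, BR z PY and br Z py, are the parental types, so the F1 was BR z PY / br Z py.
The two rarest classes, BR Z PY and br z py, are the double crossovers. Comparing them with the parentals, only the z allele has switched, so z is the middle locus and the order is br – z – py.

z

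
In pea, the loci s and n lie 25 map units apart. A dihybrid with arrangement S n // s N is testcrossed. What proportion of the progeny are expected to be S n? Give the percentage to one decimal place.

37.5%

A map distance of 25 map units corresponds to a recombination frequency of 0.250.
The F1 is S n / s N, so S n is a parental gamete class with expected frequency (1 − r)/2 = 0.750/2 = 0.3750.
That is 0.3750 = 37.5% of the progeny.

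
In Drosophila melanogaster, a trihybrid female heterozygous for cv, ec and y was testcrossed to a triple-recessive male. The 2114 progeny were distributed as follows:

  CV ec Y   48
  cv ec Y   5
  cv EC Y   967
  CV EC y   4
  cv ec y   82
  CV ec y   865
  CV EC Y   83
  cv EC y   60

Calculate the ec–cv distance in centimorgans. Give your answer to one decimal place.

8.2 centimorgans

The two most frequent reciprocal classes, cv EC Y and CV ec y, are the parental types, so the F1 was cv EC Y / CV ec y.
The two rarest classes, cv ec Y and CV EC y, are the double crossovers. Comparing them with the parentals, only the ec allele has switched, so ec is the middle locus and the order is cv – ec – y.
Crossovers in the cv–ec interval produce the single-crossover classes CV EC Y and cv ec y (83 + 82 = 165) plus the double crossovers (9).
RF(cv–ec) = (165 + 9) / 2114 = 174/2114 = 0.0823 → 8.2 centimorgans.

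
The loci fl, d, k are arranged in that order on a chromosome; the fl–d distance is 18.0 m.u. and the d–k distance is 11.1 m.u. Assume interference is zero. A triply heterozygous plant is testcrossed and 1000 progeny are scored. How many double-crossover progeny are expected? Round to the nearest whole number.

Map distances give recombination frequencies of 0.180 and 0.111 for the two intervals.
With no interference, expected double-crossover frequency = 0.180 × 0.111 = 0.01998.
Expected number = 0.01998 × 1000 = 19.98 ≈ 20.

20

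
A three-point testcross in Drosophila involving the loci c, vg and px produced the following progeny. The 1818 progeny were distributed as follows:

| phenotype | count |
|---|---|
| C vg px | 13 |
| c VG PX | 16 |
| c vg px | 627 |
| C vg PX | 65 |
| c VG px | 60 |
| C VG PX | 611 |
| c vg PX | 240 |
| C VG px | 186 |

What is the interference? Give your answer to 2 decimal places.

The two most frequent reciprocal classes, c vg px and C VG PX, are the parental types, so the F1 was c vg px / C VG PX.
The two rarest classes, C vg px and c VG PX, are the double crossovers. Comparing them with the parentals, only the c allele has switched, so c is the middle locus and the order is px – c – vg.
px–c: (426 + 29)/1818 = 0.2503; c–vg: (125 + 29)/1818 = 0.0847.
Expected DCO frequency = 0.2503 × 0.0847 ≈ 0.02120; observed = 29/1818 ≈ 0.01595.
Coefficient of coincidence = 0.01595/0.02120 ≈ 0.75; interference = 1 − 0.75 = 0.25.

0.25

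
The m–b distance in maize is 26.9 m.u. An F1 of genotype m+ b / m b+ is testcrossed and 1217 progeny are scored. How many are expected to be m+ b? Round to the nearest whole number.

445

A map distance of 26.9 m.u. corresponds to a recombination frequency of 0.269.
The F1 is m+ b / m b+, so m+ b is a parental gamete class with expected frequency (1 − r)/2 = 0.731/2 = 0.3655.
Expected number = 0.3655 × 1217 = 444.81 ≈ 445.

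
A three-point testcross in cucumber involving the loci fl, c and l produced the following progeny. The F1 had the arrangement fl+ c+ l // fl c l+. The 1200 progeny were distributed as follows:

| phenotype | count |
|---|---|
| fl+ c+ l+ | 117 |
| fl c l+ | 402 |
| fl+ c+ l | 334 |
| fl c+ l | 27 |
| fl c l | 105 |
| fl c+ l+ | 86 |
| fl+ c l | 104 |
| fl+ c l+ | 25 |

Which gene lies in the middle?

fl

The two rarest classes, fl c+ l and fl+ c l+, are the double crossovers. Comparing them with the parentals, only the fl allele has switched, so fl is the middle locus and the order is l – fl – c.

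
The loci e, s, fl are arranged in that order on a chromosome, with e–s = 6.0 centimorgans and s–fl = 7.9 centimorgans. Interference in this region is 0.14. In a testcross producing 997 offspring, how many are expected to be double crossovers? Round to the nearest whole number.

4

Map distances give recombination frequencies of 0.060 and 0.079 for the two intervals.
With interference 0.14 (so coincidence = 0.86), expected double-crossover frequency = 0.060 × 0.079 × 0.86 = 0.00408.
Expected number = 0.00408 × 997 = 4.06 ≈ 4.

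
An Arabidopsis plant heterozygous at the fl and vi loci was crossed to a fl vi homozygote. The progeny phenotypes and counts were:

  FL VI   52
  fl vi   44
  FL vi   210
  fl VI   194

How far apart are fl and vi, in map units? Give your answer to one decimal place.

19.2 map units

The two most frequent classes, FL vi (210) and fl VI (194), are the parental types, so the F1 was FL vi / fl VI.
The recombinant classes are FL VI and fl vi: 52 + 44 = 96.
Recombination frequency = 96/500 = 0.1920 ≈ 19.2%, i.e. 19.2 map units.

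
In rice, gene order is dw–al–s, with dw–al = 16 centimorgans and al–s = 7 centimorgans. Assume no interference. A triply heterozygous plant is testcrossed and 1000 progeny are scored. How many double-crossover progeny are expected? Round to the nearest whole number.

Map distances give recombination frequencies of 0.160 and 0.070 for the two intervals.
With no interference, expected double-crossover frequency = 0.160 × 0.070 = 0.01120.
Expected number = 0.01120 × 1000 = 11.20 ≈ 11.

11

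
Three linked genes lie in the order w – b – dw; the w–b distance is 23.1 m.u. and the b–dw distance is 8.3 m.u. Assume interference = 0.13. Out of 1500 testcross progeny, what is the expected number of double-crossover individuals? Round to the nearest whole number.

25

Map distances give recombination frequencies of 0.231 and 0.083 for the two intervals.
With interference 0.13 (so coincidence = 0.87), expected double-crossover frequency = 0.231 × 0.083 × 0.87 = 0.01668.
Expected number = 0.01668 × 1500 = 25.02 ≈ 25.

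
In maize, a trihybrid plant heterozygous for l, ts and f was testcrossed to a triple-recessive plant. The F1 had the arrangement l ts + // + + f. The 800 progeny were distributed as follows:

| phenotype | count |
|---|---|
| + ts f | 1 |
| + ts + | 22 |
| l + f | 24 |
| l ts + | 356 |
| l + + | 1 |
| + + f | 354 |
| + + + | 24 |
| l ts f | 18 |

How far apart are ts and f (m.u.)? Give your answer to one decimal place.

The two rarest classes, l + + and + ts f, are the double crossovers. Comparing them with the parentals, only the ts allele has switched, so ts is the middle locus and the order is l – ts – f.
Crossovers in the ts–f interval produce the single-crossover classes l ts f and + + + (18 + 24 = 42) plus the double crossovers (2).
RF(ts–f) = (42 + 2) / 800 = 44/800 = 0.0550 → 5.5 m.u.

5.5 m.u.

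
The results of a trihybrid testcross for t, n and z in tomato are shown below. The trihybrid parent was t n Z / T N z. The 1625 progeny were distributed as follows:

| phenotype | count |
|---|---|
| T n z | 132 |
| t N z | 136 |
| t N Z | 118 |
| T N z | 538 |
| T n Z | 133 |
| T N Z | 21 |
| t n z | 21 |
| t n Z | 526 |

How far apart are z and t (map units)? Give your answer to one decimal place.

19.1 map units

The two rarest classes, t n z and T N Z, are the double crossovers. Comparing them with the parentals, only the z allele has switched, so z is the middle locus and the order is t – z – n.
Crossovers in the t–z interval produce the single-crossover classes T n Z and t N z (133 + 136 = 269) plus the double crossovers (42).
RF(t–z) = (269 + 42) / 1625 = 311/1625 = 0.1914 → 19.1 map units.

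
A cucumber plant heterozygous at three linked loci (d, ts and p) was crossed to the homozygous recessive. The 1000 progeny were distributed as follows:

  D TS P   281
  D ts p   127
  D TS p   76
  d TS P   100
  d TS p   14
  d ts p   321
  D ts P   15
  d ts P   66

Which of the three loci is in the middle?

ts

The two most frequent reciprocal classes, d ts p and D TS P, are the parental types, so the F1 was d ts p / D TS P.
The two rarest classes, d TS p and D ts P, are the double crossovers. Comparing them with the parentals, only the ts allele has switched, so ts is the middle locus and the order is p – ts – d.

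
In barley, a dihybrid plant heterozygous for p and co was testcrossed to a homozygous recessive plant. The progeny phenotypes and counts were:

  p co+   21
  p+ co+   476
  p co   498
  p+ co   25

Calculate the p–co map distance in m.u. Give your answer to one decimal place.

4.5 m.u.

The two most frequent classes, p+ co+ (476) and p co (498), are the parental types, so the F1 was p+ co+ / p co.
The recombinant classes are p+ co and p co+: 25 + 21 = 46.
Recombination frequency = 46/1020 = 0.0451 ≈ 4.5%, i.e. 4.5 m.u.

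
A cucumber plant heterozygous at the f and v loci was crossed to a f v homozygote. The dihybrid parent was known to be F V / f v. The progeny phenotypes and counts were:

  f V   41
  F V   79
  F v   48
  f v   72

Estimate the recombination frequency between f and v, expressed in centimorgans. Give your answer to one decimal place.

37.1 centimorgans

The recombinant classes are F v and f V: 48 + 41 = 89.
Recombination frequency = 89/240 = 0.3708 ≈ 37.1%, i.e. 37.1 centimorgans.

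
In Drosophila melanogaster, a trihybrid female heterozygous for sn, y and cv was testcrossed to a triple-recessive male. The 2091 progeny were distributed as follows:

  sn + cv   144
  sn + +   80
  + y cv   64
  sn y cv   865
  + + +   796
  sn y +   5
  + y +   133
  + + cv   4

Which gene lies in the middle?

The two most frequent reciprocal classes, + + + and sn y cv, are the parental types, so the F1 was + + + / sn y cv.
The two rarest classes, + + cv and sn y +, are the double crossovers. Comparing them with the parentals, only the cv allele has switched, so cv is the middle locus and the order is y – cv – sn.

cv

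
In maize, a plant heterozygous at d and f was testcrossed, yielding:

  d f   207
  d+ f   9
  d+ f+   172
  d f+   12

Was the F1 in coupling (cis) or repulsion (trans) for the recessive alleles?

cis

The two most frequent classes are d+ f+ (172) and d f (207); these are the parental (non-recombinant) types.
So the F1 carried d+ f+ on one chromosome and d f on the other — the recessive alleles are on the same chromosome (cis / coupling).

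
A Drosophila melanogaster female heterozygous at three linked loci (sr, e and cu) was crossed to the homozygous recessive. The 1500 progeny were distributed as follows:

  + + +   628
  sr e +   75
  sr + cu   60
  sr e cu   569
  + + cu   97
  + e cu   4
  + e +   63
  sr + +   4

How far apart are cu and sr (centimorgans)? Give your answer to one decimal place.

The two most frequent reciprocal classes, sr e cu and + + +, are the parental types, so the F1 was sr e cu / + + +.
The two rarest classes, + e cu and sr + +, are the double crossovers. Comparing them with the parentals, only the sr allele has switched, so sr is the middle locus and the order is e – sr – cu.
Crossovers in the sr–cu interval produce the single-crossover classes sr e + and + + cu (75 + 97 = 172) plus the double crossovers (8).
RF(sr–cu) = (172 + 8) / 1500 = 180/1500 = 0.1200 → 12.0 centimorgans.

12.0 centimorgans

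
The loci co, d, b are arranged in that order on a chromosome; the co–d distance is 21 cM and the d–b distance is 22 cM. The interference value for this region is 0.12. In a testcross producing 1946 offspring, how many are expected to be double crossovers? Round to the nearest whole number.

79

Map distances give recombination frequencies of 0.210 and 0.220 for the two intervals.
With interference 0.12 (so coincidence = 0.88), expected double-crossover frequency = 0.210 × 0.220 × 0.88 = 0.04066.
Expected number = 0.04066 × 1946 = 79.12 ≈ 79.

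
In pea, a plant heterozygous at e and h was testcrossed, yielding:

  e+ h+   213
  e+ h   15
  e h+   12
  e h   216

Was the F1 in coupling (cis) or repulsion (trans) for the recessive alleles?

cis

The two most frequent classes are e+ h+ (213) and e h (216); these are the parental (non-recombinant) types.
So the F1 carried e+ h+ on one chromosome and e h on the other — the recessive alleles are on the same chromosome (cis / coupling).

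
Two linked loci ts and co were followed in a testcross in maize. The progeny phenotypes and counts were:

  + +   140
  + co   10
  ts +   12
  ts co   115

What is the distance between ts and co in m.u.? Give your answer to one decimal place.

The two most frequent classes, + + (140) and ts co (115), are the parental types, so the F1 was + + / ts co.
The recombinant classes are + co and ts +: 10 + 12 = 22.
Recombination frequency = 22/277 = 0.0794 ≈ 7.9%, i.e. 7.9 m.u.

7.9 m.u.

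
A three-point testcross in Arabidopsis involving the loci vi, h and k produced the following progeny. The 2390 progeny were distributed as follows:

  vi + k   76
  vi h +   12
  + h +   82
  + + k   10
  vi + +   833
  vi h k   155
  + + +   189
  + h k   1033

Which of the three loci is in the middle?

h

The two most frequent reciprocal classes, vi + + and + h k, are the parental types, so the F1 was vi + + / + h k.
The two rarest classes, vi h + and + + k, are the double crossovers. Comparing them with the parentals, only the h allele has switched, so h is the middle locus and the order is k – h – vi.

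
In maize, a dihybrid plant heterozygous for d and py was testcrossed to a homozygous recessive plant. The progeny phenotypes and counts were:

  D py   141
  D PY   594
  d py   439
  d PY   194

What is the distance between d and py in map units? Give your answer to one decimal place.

The two most frequent classes, D PY (594) and d py (439), are the parental types, so the F1 was D PY / d py.
The recombinant classes are D py and d PY: 141 + 194 = 335.
Recombination frequency = 335/1368 = 0.2449 ≈ 24.5%, i.e. 24.5 map units.

24.5 map units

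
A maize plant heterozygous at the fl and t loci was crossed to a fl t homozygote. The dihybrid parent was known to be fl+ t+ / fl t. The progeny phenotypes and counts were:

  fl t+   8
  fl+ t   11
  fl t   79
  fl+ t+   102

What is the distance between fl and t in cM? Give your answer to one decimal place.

The recombinant classes are fl+ t and fl t+: 11 + 8 = 19.
Recombination frequency = 19/200 = 0.0950 ≈ 9.5%, i.e. 9.5 cM.

9.5 cM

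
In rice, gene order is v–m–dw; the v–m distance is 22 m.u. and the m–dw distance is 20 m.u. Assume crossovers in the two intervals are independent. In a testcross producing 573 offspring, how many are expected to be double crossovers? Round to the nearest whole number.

Map distances give recombination frequencies of 0.220 and 0.200 for the two intervals.
With no interference, expected double-crossover frequency = 0.220 × 0.200 = 0.04400.
Expected number = 0.04400 × 573 = 25.21 ≈ 25.

25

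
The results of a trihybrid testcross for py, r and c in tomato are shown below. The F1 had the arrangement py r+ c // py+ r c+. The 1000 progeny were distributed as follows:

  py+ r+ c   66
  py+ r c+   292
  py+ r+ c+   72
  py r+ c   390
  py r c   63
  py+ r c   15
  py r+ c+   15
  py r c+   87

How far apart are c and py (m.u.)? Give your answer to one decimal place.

The two rarest classes, py r+ c+ and py+ r c, are the double crossovers. Comparing them with the parentals, only the c allele has switched, so c is the middle locus and the order is r – c – py.
Crossovers in the c–py interval produce the single-crossover classes py+ r+ c and py r c+ (66 + 87 = 153) plus the double crossovers (30).
RF(c–py) = (153 + 30) / 1000 = 183/1000 = 0.1830 → 18.3 m.u.

18.3 m.u.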